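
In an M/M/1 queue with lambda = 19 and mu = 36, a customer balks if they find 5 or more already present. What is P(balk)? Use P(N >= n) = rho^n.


P(N >= 5) = rho^5 = (19/36)^5 = 0.041

0.041


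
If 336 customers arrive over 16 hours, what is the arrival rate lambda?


lambda = total arrivals / time = 336 / 16 = 21.0 per hour

21.0 per hour


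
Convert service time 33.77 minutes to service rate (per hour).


mu = 60 / avg_service_time = 60 / 33.77 = 1.78 per hour

1.78 per hour


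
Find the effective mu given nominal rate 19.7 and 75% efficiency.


Effective rate = mu * efficiency = 19.7 * 0.75 = 14.78 per hour

14.78 per hour


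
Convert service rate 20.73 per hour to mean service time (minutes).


Mean service time = 60/mu = 60/20.73 = 2.89 minutes

2.89 minutes


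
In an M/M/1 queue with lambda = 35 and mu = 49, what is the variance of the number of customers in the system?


rho = 35/49; Var(N) = rho/(1-rho)^2 = 8.75

8.75


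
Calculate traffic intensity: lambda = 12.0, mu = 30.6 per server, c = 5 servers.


rho = lambda / (c * mu) = 12.0 / (5 * 30.6) = 0.0784

0.0784


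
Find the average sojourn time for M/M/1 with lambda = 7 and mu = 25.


W = 1/(mu - lambda) = 1/(25 - 7) = 0.0556 hours

0.0556 hours


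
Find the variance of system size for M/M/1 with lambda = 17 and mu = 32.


rho = 17/32; Var(N) = rho/(1-rho)^2 = 2.42

2.42


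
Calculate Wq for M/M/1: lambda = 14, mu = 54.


rho = 14/54; Wq = rho/(mu - lambda) = 0.0065 hours

0.0065 hours


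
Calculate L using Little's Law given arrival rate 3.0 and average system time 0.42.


L = lambda * W = 3.0 * 0.42 = 1.26

1.26


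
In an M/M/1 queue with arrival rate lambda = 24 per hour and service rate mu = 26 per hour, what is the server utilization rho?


rho = lambda/mu = 24/26 = 0.9231

0.9231


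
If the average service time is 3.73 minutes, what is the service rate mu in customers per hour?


mu = 60 / avg_service_time = 60 / 3.73 = 16.09 per hour

16.09 per hour


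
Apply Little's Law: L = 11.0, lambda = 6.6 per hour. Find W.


W = L / lambda = 11.0 / 6.6 = 1.6667 hours

1.6667 hours


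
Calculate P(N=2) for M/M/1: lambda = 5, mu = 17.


rho = 5/17; P(n) = (1-rho)*rho^n = (1-5/17)*(5/17)^2 = 0.0611

0.0611


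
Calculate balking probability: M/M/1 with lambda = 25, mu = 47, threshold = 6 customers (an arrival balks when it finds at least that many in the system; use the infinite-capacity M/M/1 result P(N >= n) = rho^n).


P(N >= 6) = rho^6 = (25/47)^6 = 0.0226

0.0226


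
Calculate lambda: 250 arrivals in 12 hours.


lambda = total arrivals / time = 250 / 12 = 20.83 per hour

20.83 per hour


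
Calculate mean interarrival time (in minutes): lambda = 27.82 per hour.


Mean interarrival time = 60/lambda = 60/27.82 = 2.16 minutes

2.16 minutes


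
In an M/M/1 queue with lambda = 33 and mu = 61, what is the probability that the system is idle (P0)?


P0 = 1 - rho = 1 - 33/61 = 0.459

0.459


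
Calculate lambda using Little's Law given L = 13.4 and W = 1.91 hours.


lambda = L / W = 13.4 / 1.91 = 7.02 per hour

7.02 per hour


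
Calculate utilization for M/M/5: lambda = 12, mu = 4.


rho = lambda/(c*mu) = 12/(5*4) = 0.6

0.6


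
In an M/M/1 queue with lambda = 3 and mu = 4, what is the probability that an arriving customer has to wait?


P(wait) = rho = lambda/mu = 3/4 = 0.75

0.75


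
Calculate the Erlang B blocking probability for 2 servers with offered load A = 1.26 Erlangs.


B(N,A) = (A^N/N!) / sum(A^k/k!, k=0..N) with N=2, A=1.26 = 0.2599

0.2599


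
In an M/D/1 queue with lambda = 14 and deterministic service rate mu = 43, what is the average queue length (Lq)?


M/D/1: Lq = rho^2 / (2*(1-rho)) where rho = 14/43; Lq = 0.08

0.08


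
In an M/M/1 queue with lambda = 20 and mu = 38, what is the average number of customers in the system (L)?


rho = 20/38; L = rho/(1-rho) = 1.11

1.11


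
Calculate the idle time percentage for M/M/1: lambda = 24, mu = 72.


Idle fraction = (1 - rho) * 100 = (1 - 24/72) * 100 = 66.7%

66.7%


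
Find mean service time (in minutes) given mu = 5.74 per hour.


Mean service time = 60/mu = 60/5.74 = 10.45 minutes

10.45 minutes


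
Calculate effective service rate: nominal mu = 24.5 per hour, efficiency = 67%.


Effective rate = mu * efficiency = 24.5 * 0.67 = 16.42 per hour

16.42 per hour


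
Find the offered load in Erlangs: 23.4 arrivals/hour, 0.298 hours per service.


Offered load a = lambda * E[S] = 23.4 * 0.298 = 6.97 Erlangs

6.97 Erlangs


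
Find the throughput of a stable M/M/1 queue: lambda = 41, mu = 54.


For a stable queue (lambda < mu), throughput = lambda = 41 per hour

41 per hour


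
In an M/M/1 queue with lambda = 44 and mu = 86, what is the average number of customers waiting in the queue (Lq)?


rho = 44/86; Lq = rho^2/(1-rho) = 0.54

0.54


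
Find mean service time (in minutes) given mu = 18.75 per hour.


Mean service time = 60/mu = 60/18.75 = 3.2 minutes

3.2 minutes


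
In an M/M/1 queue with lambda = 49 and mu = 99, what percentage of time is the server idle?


Idle fraction = (1 - rho) * 100 = (1 - 49/99) * 100 = 50.5%

50.5%


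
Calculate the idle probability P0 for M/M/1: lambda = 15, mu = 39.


P0 = 1 - rho = 1 - 15/39 = 0.6154

0.6154


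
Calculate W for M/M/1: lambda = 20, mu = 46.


W = 1/(mu - lambda) = 1/(46 - 20) = 0.0385 hours

0.0385 hours


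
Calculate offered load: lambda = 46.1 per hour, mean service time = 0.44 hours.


Offered load a = lambda * E[S] = 46.1 * 0.44 = 20.28 Erlangs

20.28 Erlangs


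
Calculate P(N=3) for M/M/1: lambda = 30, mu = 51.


rho = 30/51; P(n) = (1-rho)*rho^n = (1-30/51)*(30/51)^3 = 0.0838

0.0838


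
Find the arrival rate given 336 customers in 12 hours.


lambda = total arrivals / time = 336 / 12 = 28.0 per hour

28.0 per hour


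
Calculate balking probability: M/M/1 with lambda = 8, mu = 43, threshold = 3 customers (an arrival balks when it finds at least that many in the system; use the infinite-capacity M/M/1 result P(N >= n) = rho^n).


P(N >= 3) = rho^3 = (8/43)^3 = 0.0064

0.0064


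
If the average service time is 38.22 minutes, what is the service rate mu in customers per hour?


mu = 60 / avg_service_time = 60 / 38.22 = 1.57 per hour

1.57 per hour


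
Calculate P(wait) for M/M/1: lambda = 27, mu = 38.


P(wait) = rho = lambda/mu = 27/38 = 0.7105

0.7105


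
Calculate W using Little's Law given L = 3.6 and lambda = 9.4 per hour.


W = L / lambda = 3.6 / 9.4 = 0.383 hours

0.383 hours


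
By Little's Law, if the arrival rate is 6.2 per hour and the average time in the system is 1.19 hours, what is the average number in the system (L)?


L = lambda * W = 6.2 * 1.19 = 7.38

7.38


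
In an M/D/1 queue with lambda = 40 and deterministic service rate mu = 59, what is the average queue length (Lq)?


M/D/1: Lq = rho^2 / (2*(1-rho)) where rho = 40/59; Lq = 0.71

0.71


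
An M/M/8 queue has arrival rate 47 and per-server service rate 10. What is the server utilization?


rho = lambda/(c*mu) = 47/(8*10) = 0.5875

0.5875


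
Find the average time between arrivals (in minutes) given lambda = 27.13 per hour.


Mean interarrival time = 60/lambda = 60/27.13 = 2.21 minutes

2.21 minutes


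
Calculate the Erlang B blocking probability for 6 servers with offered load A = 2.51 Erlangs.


B(N,A) = (A^N/N!) / sum(A^k/k!, k=0..N) with N=6, A=2.51 = 0.0286

0.0286


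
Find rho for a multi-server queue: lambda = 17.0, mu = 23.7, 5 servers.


rho = lambda / (c * mu) = 17.0 / (5 * 23.7) = 0.1435

0.1435


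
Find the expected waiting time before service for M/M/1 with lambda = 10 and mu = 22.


rho = 10/22; Wq = rho/(mu - lambda) = 0.0379 hours

0.0379 hours


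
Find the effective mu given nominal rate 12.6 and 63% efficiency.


Effective rate = mu * efficiency = 12.6 * 0.63 = 7.94 per hour

7.94 per hour


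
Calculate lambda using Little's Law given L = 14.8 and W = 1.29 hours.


lambda = L / W = 14.8 / 1.29 = 11.47 per hour

11.47 per hour


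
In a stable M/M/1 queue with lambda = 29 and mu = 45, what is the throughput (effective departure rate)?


For a stable queue (lambda < mu), throughput = lambda = 29 per hour

29 per hour


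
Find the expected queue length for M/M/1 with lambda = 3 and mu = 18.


rho = 3/18; Lq = rho^2/(1-rho) = 0.03

0.03


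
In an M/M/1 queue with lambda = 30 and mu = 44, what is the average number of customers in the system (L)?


rho = 30/44; L = rho/(1-rho) = 2.14

2.14


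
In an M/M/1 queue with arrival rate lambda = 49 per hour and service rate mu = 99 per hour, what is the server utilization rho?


rho = lambda/mu = 49/99 = 0.4949

0.4949


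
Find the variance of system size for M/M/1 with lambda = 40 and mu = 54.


rho = 40/54; Var(N) = rho/(1-rho)^2 = 11.02

11.02


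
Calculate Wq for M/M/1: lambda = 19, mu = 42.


rho = 19/42; Wq = rho/(mu - lambda) = 0.0197 hours

0.0197 hours


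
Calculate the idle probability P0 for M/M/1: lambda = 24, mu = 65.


P0 = 1 - rho = 1 - 24/65 = 0.6308

0.6308


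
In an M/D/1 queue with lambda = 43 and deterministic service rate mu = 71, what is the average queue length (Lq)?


M/D/1: Lq = rho^2 / (2*(1-rho)) where rho = 43/71; Lq = 0.47

0.47


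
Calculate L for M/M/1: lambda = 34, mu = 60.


rho = 34/60; L = rho/(1-rho) = 1.31

1.31


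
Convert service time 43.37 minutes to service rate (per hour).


mu = 60 / avg_service_time = 60 / 43.37 = 1.38 per hour

1.38 per hour


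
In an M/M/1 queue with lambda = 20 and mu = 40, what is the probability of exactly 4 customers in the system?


rho = 20/40; P(n) = (1-rho)*rho^n = (1-20/40)*(20/40)^4 = 0.0313

0.0313


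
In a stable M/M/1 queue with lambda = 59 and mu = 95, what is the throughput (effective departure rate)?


For a stable queue (lambda < mu), throughput = lambda = 59 per hour

59 per hour


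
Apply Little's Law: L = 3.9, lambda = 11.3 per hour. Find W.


W = L / lambda = 3.9 / 11.3 = 0.3451 hours

0.3451 hours


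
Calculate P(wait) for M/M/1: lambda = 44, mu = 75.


P(wait) = rho = lambda/mu = 44/75 = 0.5867

0.5867


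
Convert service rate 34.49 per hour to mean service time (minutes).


Mean service time = 60/mu = 60/34.49 = 1.74 minutes

1.74 minutes


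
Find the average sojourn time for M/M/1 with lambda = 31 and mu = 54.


W = 1/(mu - lambda) = 1/(54 - 31) = 0.0435 hours

0.0435 hours


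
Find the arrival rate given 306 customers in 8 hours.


lambda = total arrivals / time = 306 / 8 = 38.25 per hour

38.25 per hour


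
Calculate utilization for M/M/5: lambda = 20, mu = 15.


rho = lambda/(c*mu) = 20/(5*15) = 0.2667

0.2667


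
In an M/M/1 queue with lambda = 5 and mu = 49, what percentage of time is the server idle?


Idle fraction = (1 - rho) * 100 = (1 - 5/49) * 100 = 89.8%

89.8%


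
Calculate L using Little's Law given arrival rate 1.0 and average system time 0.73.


L = lambda * W = 1.0 * 0.73 = 0.73

0.73


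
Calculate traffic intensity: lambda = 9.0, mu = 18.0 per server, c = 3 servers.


rho = lambda / (c * mu) = 9.0 / (3 * 18.0) = 0.1667

0.1667


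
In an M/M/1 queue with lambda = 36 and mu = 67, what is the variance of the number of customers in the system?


rho = 36/67; Var(N) = rho/(1-rho)^2 = 2.51

2.51


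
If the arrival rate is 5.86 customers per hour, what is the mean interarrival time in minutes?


Mean interarrival time = 60/lambda = 60/5.86 = 10.24 minutes

10.24 minutes


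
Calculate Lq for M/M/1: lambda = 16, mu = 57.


rho = 16/57; Lq = rho^2/(1-rho) = 0.11

0.11


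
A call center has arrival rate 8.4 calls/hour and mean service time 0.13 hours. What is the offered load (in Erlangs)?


Offered load a = lambda * E[S] = 8.4 * 0.13 = 1.09 Erlangs

1.09 Erlangs


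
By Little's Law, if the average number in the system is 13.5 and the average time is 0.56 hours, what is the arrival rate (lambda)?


lambda = L / W = 13.5 / 0.56 = 24.11 per hour

24.11 per hour


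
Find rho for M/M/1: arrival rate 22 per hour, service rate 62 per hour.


rho = lambda/mu = 22/62 = 0.3548

0.3548


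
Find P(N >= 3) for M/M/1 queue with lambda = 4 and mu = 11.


P(N >= 3) = rho^3 = (4/11)^3 = 0.0481

0.0481


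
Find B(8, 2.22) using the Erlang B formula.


B(N,A) = (A^N/N!) / sum(A^k/k!, k=0..N) with N=8, A=2.22 = 0.0016

0.0016


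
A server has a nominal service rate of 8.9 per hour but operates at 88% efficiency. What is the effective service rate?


Effective rate = mu * efficiency = 8.9 * 0.88 = 7.83 per hour

7.83 per hour


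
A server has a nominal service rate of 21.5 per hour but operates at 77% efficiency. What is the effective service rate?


Effective rate = mu * efficiency = 21.5 * 0.77 = 16.56 per hour

16.56 per hour


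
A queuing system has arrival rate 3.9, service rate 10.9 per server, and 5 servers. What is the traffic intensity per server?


rho = lambda / (c * mu) = 3.9 / (5 * 10.9) = 0.0716

0.0716


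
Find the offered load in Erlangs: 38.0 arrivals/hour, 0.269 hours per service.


Offered load a = lambda * E[S] = 38.0 * 0.269 = 10.22 Erlangs

10.22 Erlangs


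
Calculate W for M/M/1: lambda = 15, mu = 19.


W = 1/(mu - lambda) = 1/(19 - 15) = 0.25 hours

0.25 hours


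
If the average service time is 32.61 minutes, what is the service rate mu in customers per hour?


mu = 60 / avg_service_time = 60 / 32.61 = 1.84 per hour

1.84 per hour


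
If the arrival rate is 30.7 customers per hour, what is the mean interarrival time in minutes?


Mean interarrival time = 60/lambda = 60/30.7 = 1.95 minutes

1.95 minutes


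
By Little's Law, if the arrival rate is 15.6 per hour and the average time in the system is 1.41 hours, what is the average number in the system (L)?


L = lambda * W = 15.6 * 1.41 = 22.0

22.0


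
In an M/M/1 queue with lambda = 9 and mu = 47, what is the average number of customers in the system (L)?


rho = 9/47; L = rho/(1-rho) = 0.24

0.24


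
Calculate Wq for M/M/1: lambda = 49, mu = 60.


rho = 49/60; Wq = rho/(mu - lambda) = 0.0742 hours

0.0742 hours


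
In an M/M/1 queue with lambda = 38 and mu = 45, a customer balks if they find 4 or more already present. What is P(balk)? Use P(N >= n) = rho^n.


P(N >= 4) = rho^4 = (38/45)^4 = 0.5085

0.5085


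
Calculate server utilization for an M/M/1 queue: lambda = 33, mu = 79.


rho = lambda/mu = 33/79 = 0.4177

0.4177


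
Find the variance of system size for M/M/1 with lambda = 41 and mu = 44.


rho = 41/44; Var(N) = rho/(1-rho)^2 = 200.44

200.44


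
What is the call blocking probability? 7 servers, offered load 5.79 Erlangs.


B(N,A) = (A^N/N!) / sum(A^k/k!, k=0..N) with N=7, A=5.79 = 0.1714

0.1714


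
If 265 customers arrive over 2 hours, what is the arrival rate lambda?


lambda = total arrivals / time = 265 / 2 = 132.5 per hour

132.5 per hour


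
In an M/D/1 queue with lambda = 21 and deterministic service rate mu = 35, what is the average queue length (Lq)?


M/D/1: Lq = rho^2 / (2*(1-rho)) where rho = 21/35; Lq = 0.45

0.45


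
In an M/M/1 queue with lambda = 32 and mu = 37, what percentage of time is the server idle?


Idle fraction = (1 - rho) * 100 = (1 - 32/37) * 100 = 13.5%

13.5%


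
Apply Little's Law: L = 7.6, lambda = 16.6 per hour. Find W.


W = L / lambda = 7.6 / 16.6 = 0.4578 hours

0.4578 hours


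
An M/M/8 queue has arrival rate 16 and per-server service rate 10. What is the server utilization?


rho = lambda/(c*mu) = 16/(8*10) = 0.2

0.2


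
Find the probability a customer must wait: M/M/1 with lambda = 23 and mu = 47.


P(wait) = rho = lambda/mu = 23/47 = 0.4894

0.4894


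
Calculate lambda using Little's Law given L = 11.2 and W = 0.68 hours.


lambda = L / W = 11.2 / 0.68 = 16.47 per hour

16.47 per hour


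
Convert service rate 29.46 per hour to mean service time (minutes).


Mean service time = 60/mu = 60/29.46 = 2.04 minutes

2.04 minutes


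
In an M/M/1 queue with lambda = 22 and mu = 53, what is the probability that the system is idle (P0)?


P0 = 1 - rho = 1 - 22/53 = 0.5849

0.5849


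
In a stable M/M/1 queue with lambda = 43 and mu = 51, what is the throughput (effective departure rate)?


For a stable queue (lambda < mu), throughput = lambda = 43 per hour

43 per hour


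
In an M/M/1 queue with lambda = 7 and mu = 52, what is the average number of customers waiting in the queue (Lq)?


rho = 7/52; Lq = rho^2/(1-rho) = 0.02

0.02


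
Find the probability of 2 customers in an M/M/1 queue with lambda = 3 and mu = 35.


rho = 3/35; P(n) = (1-rho)*rho^n = (1-3/35)*(3/35)^2 = 0.0067

0.0067


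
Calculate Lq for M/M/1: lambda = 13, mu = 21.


rho = 13/21; Lq = rho^2/(1-rho) = 1.01

1.01


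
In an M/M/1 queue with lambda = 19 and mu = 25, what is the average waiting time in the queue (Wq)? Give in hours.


rho = 19/25; Wq = rho/(mu - lambda) = 0.1267 hours

0.1267 hours


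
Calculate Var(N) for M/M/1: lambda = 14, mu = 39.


rho = 14/39; Var(N) = rho/(1-rho)^2 = 0.87

0.87


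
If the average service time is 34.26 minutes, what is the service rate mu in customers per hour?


mu = 60 / avg_service_time = 60 / 34.26 = 1.75 per hour

1.75 per hour


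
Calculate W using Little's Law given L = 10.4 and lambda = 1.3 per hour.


W = L / lambda = 10.4 / 1.3 = 8.0 hours

8.0 hours


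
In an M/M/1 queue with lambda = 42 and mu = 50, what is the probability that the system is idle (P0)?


P0 = 1 - rho = 1 - 42/50 = 0.16

0.16


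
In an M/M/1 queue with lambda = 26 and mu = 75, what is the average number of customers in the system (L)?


rho = 26/75; L = rho/(1-rho) = 0.53

0.53


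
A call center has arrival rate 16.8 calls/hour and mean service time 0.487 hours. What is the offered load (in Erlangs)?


Offered load a = lambda * E[S] = 16.8 * 0.487 = 8.18 Erlangs

8.18 Erlangs


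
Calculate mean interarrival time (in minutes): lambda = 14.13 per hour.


Mean interarrival time = 60/lambda = 60/14.13 = 4.25 minutes

4.25 minutes


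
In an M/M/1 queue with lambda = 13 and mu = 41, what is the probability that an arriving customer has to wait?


P(wait) = rho = lambda/mu = 13/41 = 0.3171

0.3171


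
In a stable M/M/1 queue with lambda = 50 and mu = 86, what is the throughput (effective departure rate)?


For a stable queue (lambda < mu), throughput = lambda = 50 per hour

50 per hour


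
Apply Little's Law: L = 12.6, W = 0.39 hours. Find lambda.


lambda = L / W = 12.6 / 0.39 = 32.31 per hour

32.31 per hour


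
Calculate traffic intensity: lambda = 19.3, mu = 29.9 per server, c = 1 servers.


rho = lambda / (c * mu) = 19.3 / (1 * 29.9) = 0.6455

0.6455


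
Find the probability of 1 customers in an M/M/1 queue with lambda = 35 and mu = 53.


rho = 35/53; P(n) = (1-rho)*rho^n = (1-35/53)*(35/53)^1 = 0.2243

0.2243


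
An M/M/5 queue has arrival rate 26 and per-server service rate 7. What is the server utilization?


rho = lambda/(c*mu) = 26/(5*7) = 0.7429

0.7429


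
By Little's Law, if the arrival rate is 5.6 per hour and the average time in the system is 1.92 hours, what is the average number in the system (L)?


L = lambda * W = 5.6 * 1.92 = 10.75

10.75


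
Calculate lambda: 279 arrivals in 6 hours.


lambda = total arrivals / time = 279 / 6 = 46.5 per hour

46.5 per hour


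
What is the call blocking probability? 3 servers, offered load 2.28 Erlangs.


B(N,A) = (A^N/N!) / sum(A^k/k!, k=0..N) with N=3, A=2.28 = 0.2515

0.2515


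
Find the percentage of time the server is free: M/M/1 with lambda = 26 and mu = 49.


Idle fraction = (1 - rho) * 100 = (1 - 26/49) * 100 = 46.9%

46.9%


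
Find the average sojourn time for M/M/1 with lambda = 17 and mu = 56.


W = 1/(mu - lambda) = 1/(56 - 17) = 0.0256 hours

0.0256 hours


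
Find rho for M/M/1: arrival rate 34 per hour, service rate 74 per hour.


rho = lambda/mu = 34/74 = 0.4595

0.4595


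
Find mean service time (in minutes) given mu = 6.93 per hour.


Mean service time = 60/mu = 60/6.93 = 8.66 minutes

8.66 minutes


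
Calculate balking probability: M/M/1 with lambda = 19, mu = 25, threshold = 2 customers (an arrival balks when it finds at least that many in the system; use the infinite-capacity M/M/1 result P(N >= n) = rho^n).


P(N >= 2) = rho^2 = (19/25)^2 = 0.5776

0.5776


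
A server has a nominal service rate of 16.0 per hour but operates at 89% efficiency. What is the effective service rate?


Effective rate = mu * efficiency = 16.0 * 0.89 = 14.24 per hour

14.24 per hour


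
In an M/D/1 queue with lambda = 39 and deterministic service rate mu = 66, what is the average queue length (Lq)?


M/D/1: Lq = rho^2 / (2*(1-rho)) where rho = 39/66; Lq = 0.43

0.43


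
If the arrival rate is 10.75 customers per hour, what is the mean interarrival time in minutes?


Mean interarrival time = 60/lambda = 60/10.75 = 5.58 minutes

5.58 minutes


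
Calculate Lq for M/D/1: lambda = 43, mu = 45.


M/D/1: Lq = rho^2 / (2*(1-rho)) where rho = 43/45; Lq = 10.27

10.27


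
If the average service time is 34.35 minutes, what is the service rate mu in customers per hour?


mu = 60 / avg_service_time = 60 / 34.35 = 1.75 per hour

1.75 per hour


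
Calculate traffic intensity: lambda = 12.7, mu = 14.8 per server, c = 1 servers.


rho = lambda / (c * mu) = 12.7 / (1 * 14.8) = 0.8581

0.8581


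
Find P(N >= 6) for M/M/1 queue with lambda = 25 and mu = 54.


P(N >= 6) = rho^6 = (25/54)^6 = 0.0098

0.0098


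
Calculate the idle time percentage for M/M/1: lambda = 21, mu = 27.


Idle fraction = (1 - rho) * 100 = (1 - 21/27) * 100 = 22.2%

22.2%


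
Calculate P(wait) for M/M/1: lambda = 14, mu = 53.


P(wait) = rho = lambda/mu = 14/53 = 0.2642

0.2642


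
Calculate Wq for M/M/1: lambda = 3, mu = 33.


rho = 3/33; Wq = rho/(mu - lambda) = 0.003 hours

0.003 hours


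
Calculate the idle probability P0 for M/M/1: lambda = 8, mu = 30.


P0 = 1 - rho = 1 - 8/30 = 0.7333

0.7333


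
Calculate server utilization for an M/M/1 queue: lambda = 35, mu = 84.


rho = lambda/mu = 35/84 = 0.4167

0.4167


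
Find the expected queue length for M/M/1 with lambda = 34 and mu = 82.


rho = 34/82; Lq = rho^2/(1-rho) = 0.29

0.29


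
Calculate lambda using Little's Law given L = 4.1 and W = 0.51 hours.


lambda = L / W = 4.1 / 0.51 = 8.04 per hour

8.04 per hour


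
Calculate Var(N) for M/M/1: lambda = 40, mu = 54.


rho = 40/54; Var(N) = rho/(1-rho)^2 = 11.02

11.02


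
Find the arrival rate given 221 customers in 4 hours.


lambda = total arrivals / time = 221 / 4 = 55.25 per hour

55.25 per hour


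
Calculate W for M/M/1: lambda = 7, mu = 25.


W = 1/(mu - lambda) = 1/(25 - 7) = 0.0556 hours

0.0556 hours


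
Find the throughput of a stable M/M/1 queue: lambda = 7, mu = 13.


For a stable queue (lambda < mu), throughput = lambda = 7 per hour

7 per hour


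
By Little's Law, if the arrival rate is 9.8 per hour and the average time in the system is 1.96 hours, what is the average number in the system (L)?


L = lambda * W = 9.8 * 1.96 = 19.21

19.21


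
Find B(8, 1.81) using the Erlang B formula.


B(N,A) = (A^N/N!) / sum(A^k/k!, k=0..N) with N=8, A=1.81 = 0.0005

0.0005


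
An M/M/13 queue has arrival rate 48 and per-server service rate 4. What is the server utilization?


rho = lambda/(c*mu) = 48/(13*4) = 0.9231

0.9231


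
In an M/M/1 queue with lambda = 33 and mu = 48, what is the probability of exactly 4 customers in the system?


rho = 33/48; P(n) = (1-rho)*rho^n = (1-33/48)*(33/48)^4 = 0.0698

0.0698


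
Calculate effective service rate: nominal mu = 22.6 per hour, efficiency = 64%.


Effective rate = mu * efficiency = 22.6 * 0.64 = 14.46 per hour

14.46 per hour


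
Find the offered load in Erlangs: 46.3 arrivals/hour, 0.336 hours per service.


Offered load a = lambda * E[S] = 46.3 * 0.336 = 15.56 Erlangs

15.56 Erlangs


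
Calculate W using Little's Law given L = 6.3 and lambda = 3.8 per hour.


W = L / lambda = 6.3 / 3.8 = 1.6579 hours

1.6579 hours


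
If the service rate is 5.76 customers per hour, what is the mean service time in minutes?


Mean service time = 60/mu = 60/5.76 = 10.42 minutes

10.42 minutes


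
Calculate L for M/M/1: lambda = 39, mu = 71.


rho = 39/71; L = rho/(1-rho) = 1.22

1.22


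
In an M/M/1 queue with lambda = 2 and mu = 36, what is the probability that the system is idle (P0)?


P0 = 1 - rho = 1 - 2/36 = 0.9444

0.9444


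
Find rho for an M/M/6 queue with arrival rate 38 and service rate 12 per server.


rho = lambda/(c*mu) = 38/(6*12) = 0.5278

0.5278


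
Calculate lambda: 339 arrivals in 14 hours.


lambda = total arrivals / time = 339 / 14 = 24.21 per hour

24.21 per hour


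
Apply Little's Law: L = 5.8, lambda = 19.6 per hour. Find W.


W = L / lambda = 5.8 / 19.6 = 0.2959 hours

0.2959 hours


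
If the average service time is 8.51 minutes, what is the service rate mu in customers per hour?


mu = 60 / avg_service_time = 60 / 8.51 = 7.05 per hour

7.05 per hour


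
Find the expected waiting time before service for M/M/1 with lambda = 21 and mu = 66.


rho = 21/66; Wq = rho/(mu - lambda) = 0.0071 hours

0.0071 hours


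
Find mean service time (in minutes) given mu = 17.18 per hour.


Mean service time = 60/mu = 60/17.18 = 3.49 minutes

3.49 minutes


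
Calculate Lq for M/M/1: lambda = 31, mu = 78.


rho = 31/78; Lq = rho^2/(1-rho) = 0.26

0.26


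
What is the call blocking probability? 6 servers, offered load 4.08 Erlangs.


B(N,A) = (A^N/N!) / sum(A^k/k!, k=0..N) with N=6, A=4.08 = 0.123

0.123


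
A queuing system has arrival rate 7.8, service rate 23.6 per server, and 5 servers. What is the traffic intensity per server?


rho = lambda / (c * mu) = 7.8 / (5 * 23.6) = 0.0661

0.0661


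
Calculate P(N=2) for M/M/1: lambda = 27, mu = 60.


rho = 27/60; P(n) = (1-rho)*rho^n = (1-27/60)*(27/60)^2 = 0.1114

0.1114


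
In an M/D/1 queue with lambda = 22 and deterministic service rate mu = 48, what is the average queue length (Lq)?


M/D/1: Lq = rho^2 / (2*(1-rho)) where rho = 22/48; Lq = 0.19

0.19


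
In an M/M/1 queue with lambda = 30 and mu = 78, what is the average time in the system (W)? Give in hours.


W = 1/(mu - lambda) = 1/(78 - 30) = 0.0208 hours

0.0208 hours


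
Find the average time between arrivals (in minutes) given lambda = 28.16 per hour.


Mean interarrival time = 60/lambda = 60/28.16 = 2.13 minutes

2.13 minutes


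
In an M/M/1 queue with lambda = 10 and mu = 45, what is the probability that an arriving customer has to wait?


P(wait) = rho = lambda/mu = 10/45 = 0.2222

0.2222


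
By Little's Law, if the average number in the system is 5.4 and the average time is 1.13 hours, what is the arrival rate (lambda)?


lambda = L / W = 5.4 / 1.13 = 4.78 per hour

4.78 per hour


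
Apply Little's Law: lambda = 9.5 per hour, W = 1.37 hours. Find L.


L = lambda * W = 9.5 * 1.37 = 13.02

13.02


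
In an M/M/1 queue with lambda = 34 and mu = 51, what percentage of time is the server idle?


Idle fraction = (1 - rho) * 100 = (1 - 34/51) * 100 = 33.3%

33.3%


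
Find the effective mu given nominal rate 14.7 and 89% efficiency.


Effective rate = mu * efficiency = 14.7 * 0.89 = 13.08 per hour

13.08 per hour


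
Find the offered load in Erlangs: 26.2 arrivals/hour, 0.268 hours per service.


Offered load a = lambda * E[S] = 26.2 * 0.268 = 7.02 Erlangs

7.02 Erlangs


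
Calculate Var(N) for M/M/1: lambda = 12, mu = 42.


rho = 12/42; Var(N) = rho/(1-rho)^2 = 0.56

0.56


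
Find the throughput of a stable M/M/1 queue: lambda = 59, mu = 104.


For a stable queue (lambda < mu), throughput = lambda = 59 per hour

59 per hour


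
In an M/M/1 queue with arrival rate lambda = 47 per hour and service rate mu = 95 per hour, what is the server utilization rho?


rho = lambda/mu = 47/95 = 0.4947

0.4947


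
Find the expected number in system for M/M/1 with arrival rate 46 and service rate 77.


rho = 46/77; L = rho/(1-rho) = 1.48

1.48


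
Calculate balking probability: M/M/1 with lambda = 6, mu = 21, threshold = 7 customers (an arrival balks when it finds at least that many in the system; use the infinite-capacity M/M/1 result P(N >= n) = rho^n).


P(N >= 7) = rho^7 = (6/21)^7 = 0.0002

0.0002


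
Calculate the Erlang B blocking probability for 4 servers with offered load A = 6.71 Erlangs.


B(N,A) = (A^N/N!) / sum(A^k/k!, k=0..N) with N=4, A=6.71 = 0.5118

0.5118


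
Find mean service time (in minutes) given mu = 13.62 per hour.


Mean service time = 60/mu = 60/13.62 = 4.41 minutes

4.41 minutes


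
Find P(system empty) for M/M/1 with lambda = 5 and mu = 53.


P0 = 1 - rho = 1 - 5/53 = 0.9057

0.9057


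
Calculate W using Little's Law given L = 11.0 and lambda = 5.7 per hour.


W = L / lambda = 11.0 / 5.7 = 1.9298 hours

1.9298 hours


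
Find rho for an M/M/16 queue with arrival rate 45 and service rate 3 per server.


rho = lambda/(c*mu) = 45/(16*3) = 0.9375

0.9375


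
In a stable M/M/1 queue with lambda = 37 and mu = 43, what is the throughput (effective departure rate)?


For a stable queue (lambda < mu), throughput = lambda = 37 per hour

37 per hour


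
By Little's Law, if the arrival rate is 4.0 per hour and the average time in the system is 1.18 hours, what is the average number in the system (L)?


L = lambda * W = 4.0 * 1.18 = 4.72

4.72


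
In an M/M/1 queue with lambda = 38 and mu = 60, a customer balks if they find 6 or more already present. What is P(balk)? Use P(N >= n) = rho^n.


P(N >= 6) = rho^6 = (38/60)^6 = 0.0645

0.0645


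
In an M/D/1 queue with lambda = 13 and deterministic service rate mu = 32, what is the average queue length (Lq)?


M/D/1: Lq = rho^2 / (2*(1-rho)) where rho = 13/32; Lq = 0.14

0.14


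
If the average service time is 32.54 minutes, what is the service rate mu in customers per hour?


mu = 60 / avg_service_time = 60 / 32.54 = 1.84 per hour

1.84 per hour


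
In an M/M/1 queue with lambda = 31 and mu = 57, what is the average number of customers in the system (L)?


rho = 31/57; L = rho/(1-rho) = 1.19

1.19


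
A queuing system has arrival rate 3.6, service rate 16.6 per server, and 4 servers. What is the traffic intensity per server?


rho = lambda / (c * mu) = 3.6 / (4 * 16.6) = 0.0542

0.0542


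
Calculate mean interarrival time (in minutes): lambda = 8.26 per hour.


Mean interarrival time = 60/lambda = 60/8.26 = 7.26 minutes

7.26 minutes


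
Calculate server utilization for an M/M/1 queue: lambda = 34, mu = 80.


rho = lambda/mu = 34/80 = 0.425

0.425


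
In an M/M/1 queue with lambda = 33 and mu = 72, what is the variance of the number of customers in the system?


rho = 33/72; Var(N) = rho/(1-rho)^2 = 1.56

1.56


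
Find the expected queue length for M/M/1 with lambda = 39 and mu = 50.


rho = 39/50; Lq = rho^2/(1-rho) = 2.77

2.77


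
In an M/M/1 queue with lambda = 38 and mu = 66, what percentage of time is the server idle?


Idle fraction = (1 - rho) * 100 = (1 - 38/66) * 100 = 42.4%

42.4%


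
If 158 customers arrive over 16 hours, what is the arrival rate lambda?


lambda = total arrivals / time = 158 / 16 = 9.88 per hour

9.88 per hour


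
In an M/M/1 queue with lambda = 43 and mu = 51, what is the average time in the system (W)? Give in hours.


W = 1/(mu - lambda) = 1/(51 - 43) = 0.125 hours

0.125 hours


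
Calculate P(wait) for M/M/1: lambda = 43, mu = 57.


P(wait) = rho = lambda/mu = 43/57 = 0.7544

0.7544


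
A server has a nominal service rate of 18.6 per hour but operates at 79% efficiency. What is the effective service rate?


Effective rate = mu * efficiency = 18.6 * 0.79 = 14.69 per hour

14.69 per hour


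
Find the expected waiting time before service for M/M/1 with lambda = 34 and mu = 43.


rho = 34/43; Wq = rho/(mu - lambda) = 0.0879 hours

0.0879 hours


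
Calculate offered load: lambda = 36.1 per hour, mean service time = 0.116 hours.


Offered load a = lambda * E[S] = 36.1 * 0.116 = 4.19 Erlangs

4.19 Erlangs


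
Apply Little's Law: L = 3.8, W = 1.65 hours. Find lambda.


lambda = L / W = 3.8 / 1.65 = 2.3 per hour

2.3 per hour


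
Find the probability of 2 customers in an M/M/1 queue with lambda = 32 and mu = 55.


rho = 32/55; P(n) = (1-rho)*rho^n = (1-32/55)*(32/55)^2 = 0.1416

0.1416


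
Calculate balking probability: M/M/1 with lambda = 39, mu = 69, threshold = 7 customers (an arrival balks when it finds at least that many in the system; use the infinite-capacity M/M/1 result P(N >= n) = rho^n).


P(N >= 7) = rho^7 = (39/69)^7 = 0.0184

0.0184


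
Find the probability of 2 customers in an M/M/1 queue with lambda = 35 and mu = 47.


rho = 35/47; P(n) = (1-rho)*rho^n = (1-35/47)*(35/47)^2 = 0.1416

0.1416


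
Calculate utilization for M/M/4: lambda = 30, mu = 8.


rho = lambda/(c*mu) = 30/(4*8) = 0.9375

0.9375


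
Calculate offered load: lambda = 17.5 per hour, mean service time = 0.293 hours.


Offered load a = lambda * E[S] = 17.5 * 0.293 = 5.13 Erlangs

5.13 Erlangs


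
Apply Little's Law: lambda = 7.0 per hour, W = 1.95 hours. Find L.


L = lambda * W = 7.0 * 1.95 = 13.65

13.65


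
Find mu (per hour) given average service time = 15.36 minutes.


mu = 60 / avg_service_time = 60 / 15.36 = 3.91 per hour

3.91 per hour


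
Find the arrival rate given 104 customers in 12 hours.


lambda = total arrivals / time = 104 / 12 = 8.67 per hour

8.67 per hour


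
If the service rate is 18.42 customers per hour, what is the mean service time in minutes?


Mean service time = 60/mu = 60/18.42 = 3.26 minutes

3.26 minutes


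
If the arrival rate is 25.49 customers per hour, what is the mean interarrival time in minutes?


Mean interarrival time = 60/lambda = 60/25.49 = 2.35 minutes

2.35 minutes


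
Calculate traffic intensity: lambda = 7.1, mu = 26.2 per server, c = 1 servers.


rho = lambda / (c * mu) = 7.1 / (1 * 26.2) = 0.271

0.271


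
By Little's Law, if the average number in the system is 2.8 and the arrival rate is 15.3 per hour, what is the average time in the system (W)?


W = L / lambda = 2.8 / 15.3 = 0.183 hours

0.183 hours


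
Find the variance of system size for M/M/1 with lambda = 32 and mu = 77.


rho = 32/77; Var(N) = rho/(1-rho)^2 = 1.22

1.22


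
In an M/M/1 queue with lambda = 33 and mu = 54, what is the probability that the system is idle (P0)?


P0 = 1 - rho = 1 - 33/54 = 0.3889

0.3889


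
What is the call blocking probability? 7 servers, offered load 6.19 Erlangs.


B(N,A) = (A^N/N!) / sum(A^k/k!, k=0..N) with N=7, A=6.19 = 0.1974

0.1974


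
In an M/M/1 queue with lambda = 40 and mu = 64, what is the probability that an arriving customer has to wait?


P(wait) = rho = lambda/mu = 40/64 = 0.625

0.625


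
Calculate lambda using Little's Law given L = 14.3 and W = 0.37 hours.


lambda = L / W = 14.3 / 0.37 = 38.65 per hour

38.65 per hour


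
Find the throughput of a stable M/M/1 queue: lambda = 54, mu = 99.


For a stable queue (lambda < mu), throughput = lambda = 54 per hour

54 per hour


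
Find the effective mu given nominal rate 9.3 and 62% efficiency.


Effective rate = mu * efficiency = 9.3 * 0.62 = 5.77 per hour

5.77 per hour


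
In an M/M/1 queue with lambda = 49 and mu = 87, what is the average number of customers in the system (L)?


rho = 49/87; L = rho/(1-rho) = 1.29

1.29


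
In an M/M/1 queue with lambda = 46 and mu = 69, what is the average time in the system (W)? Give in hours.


W = 1/(mu - lambda) = 1/(69 - 46) = 0.0435 hours

0.0435 hours


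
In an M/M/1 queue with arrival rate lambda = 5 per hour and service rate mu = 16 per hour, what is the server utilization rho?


rho = lambda/mu = 5/16 = 0.3125

0.3125


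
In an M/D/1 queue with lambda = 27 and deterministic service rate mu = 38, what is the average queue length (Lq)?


M/D/1: Lq = rho^2 / (2*(1-rho)) where rho = 27/38; Lq = 0.87

0.87


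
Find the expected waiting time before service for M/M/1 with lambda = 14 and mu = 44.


rho = 14/44; Wq = rho/(mu - lambda) = 0.0106 hours

0.0106 hours


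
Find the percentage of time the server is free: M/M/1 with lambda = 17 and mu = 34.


Idle fraction = (1 - rho) * 100 = (1 - 17/34) * 100 = 50.0%

50.0%


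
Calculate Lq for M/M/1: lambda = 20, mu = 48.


rho = 20/48; Lq = rho^2/(1-rho) = 0.3

0.3


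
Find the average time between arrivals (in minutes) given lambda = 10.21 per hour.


Mean interarrival time = 60/lambda = 60/10.21 = 5.88 minutes

5.88 minutes


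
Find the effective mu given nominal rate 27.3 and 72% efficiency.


Effective rate = mu * efficiency = 27.3 * 0.72 = 19.66 per hour

19.66 per hour


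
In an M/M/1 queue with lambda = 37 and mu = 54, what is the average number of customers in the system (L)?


rho = 37/54; L = rho/(1-rho) = 2.18

2.18


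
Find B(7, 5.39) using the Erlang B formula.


B(N,A) = (A^N/N!) / sum(A^k/k!, k=0..N) with N=7, A=5.39 = 0.1454

0.1454


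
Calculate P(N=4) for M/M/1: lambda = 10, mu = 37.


rho = 10/37; P(n) = (1-rho)*rho^n = (1-10/37)*(10/37)^4 = 0.0039

0.0039


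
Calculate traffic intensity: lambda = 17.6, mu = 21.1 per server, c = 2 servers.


rho = lambda / (c * mu) = 17.6 / (2 * 21.1) = 0.4171

0.4171


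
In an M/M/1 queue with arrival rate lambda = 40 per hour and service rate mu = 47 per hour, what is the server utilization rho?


rho = lambda/mu = 40/47 = 0.8511

0.8511


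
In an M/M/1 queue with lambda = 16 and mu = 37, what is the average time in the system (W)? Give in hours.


W = 1/(mu - lambda) = 1/(37 - 16) = 0.0476 hours

0.0476 hours


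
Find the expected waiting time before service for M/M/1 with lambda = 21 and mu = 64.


rho = 21/64; Wq = rho/(mu - lambda) = 0.0076 hours

0.0076 hours


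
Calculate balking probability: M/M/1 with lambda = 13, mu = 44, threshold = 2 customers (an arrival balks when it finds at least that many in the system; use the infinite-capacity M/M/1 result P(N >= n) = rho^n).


P(N >= 2) = rho^2 = (13/44)^2 = 0.0873

0.0873


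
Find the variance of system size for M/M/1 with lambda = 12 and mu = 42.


rho = 12/42; Var(N) = rho/(1-rho)^2 = 0.56

0.56


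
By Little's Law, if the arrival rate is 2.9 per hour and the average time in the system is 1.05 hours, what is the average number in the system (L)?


L = lambda * W = 2.9 * 1.05 = 3.05

3.05


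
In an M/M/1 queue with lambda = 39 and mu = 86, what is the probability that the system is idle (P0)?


P0 = 1 - rho = 1 - 39/86 = 0.5465

0.5465


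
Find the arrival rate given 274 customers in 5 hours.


lambda = total arrivals / time = 274 / 5 = 54.8 per hour

54.8 per hour
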